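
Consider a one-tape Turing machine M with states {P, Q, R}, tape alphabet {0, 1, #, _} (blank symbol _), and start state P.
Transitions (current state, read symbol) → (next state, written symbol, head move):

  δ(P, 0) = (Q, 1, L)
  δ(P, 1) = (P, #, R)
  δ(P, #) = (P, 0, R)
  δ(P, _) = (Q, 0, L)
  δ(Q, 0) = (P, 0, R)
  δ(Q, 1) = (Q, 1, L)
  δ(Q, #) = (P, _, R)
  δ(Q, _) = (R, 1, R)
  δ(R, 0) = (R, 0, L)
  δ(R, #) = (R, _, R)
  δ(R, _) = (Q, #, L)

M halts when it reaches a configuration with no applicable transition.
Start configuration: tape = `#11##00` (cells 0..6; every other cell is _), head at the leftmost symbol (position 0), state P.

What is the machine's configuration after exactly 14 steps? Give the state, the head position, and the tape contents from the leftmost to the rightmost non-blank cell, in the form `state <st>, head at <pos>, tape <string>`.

state Q, head at 6, tape 0##00__1

state=P head=0 tape=[#]11##00_   (P,#)→(P,0,R)
state=P head=1 tape=0[1]1##00_   (P,1)→(P,#,R)
state=P head=2 tape=0#[1]##00_   (P,1)→(P,#,R)
state=P head=3 tape=0##[#]#00_   (P,#)→(P,0,R)
state=P head=4 tape=0##0[#]00_   (P,#)→(P,0,R)
state=P head=5 tape=0##00[0]0_   (P,0)→(Q,1,L)
state=Q head=4 tape=0##0[0]10_   (Q,0)→(P,0,R)
state=P head=5 tape=0##00[1]0_   (P,1)→(P,#,R)
state=P head=6 tape=0##00#[0]_   (P,0)→(Q,1,L)
state=Q head=5 tape=0##00[#]1_   (Q,#)→(P,_,R)
state=P head=6 tape=0##00_[1]_   (P,1)→(P,#,R)
state=P head=7 tape=0##00_#[_]   (P,_)→(Q,0,L)
state=Q head=6 tape=0##00_[#]0   (Q,#)→(P,_,R)
state=P head=7 tape=0##00__[0]   (P,0)→(Q,1,L)
state=Q head=6 tape=0##00_[_]1
After 14 steps: state Q, head at 6, tape 0##00__1.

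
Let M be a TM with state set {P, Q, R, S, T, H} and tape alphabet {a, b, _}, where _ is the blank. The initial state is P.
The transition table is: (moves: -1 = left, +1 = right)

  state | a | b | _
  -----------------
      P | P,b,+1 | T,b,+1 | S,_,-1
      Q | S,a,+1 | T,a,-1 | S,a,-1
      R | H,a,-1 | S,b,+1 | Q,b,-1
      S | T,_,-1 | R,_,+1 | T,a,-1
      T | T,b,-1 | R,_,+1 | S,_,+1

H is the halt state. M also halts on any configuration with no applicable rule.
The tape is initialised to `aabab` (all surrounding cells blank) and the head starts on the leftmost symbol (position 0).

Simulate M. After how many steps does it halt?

state=P head=0 tape=[a]abab_   (P,a)→(P,b,+1)
state=P head=1 tape=b[a]bab_   (P,a)→(P,b,+1)
state=P head=2 tape=bb[b]ab_   (P,b)→(T,b,+1)
state=T head=3 tape=bbb[a]b_   (T,a)→(T,b,-1)
state=T head=2 tape=bb[b]bb_   (T,b)→(R,_,+1)
state=R head=3 tape=bb_[b]b_   (R,b)→(S,b,+1)
state=S head=4 tape=bb_b[b]_   (S,b)→(R,_,+1)
state=R head=5 tape=bb_b_[_]   (R,_)→(Q,b,-1)
state=Q head=4 tape=bb_b[_]b   (Q,_)→(S,a,-1)
state=S head=3 tape=bb_[b]ab   (S,b)→(R,_,+1)
state=R head=4 tape=bb__[a]b   (R,a)→(H,a,-1)
state=H head=3 tape=bb_[_]ab
M halts after 11 transitions.

11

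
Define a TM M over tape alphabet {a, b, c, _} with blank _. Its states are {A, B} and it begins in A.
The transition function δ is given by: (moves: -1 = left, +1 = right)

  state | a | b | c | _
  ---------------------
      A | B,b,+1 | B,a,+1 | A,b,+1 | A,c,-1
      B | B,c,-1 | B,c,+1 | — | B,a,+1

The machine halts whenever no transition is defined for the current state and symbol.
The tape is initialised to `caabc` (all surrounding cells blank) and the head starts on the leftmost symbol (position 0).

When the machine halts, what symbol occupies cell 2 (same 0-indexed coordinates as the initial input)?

state=A head=0 tape=[c]aabc   (A,c)→(A,b,+1)
state=A head=1 tape=b[a]abc   (A,a)→(B,b,+1)
state=B head=2 tape=bb[a]bc   (B,a)→(B,c,-1)
state=B head=1 tape=b[b]cbc   (B,b)→(B,c,+1)
state=B head=2 tape=bc[c]bc
Cell 2 holds c when M halts.

c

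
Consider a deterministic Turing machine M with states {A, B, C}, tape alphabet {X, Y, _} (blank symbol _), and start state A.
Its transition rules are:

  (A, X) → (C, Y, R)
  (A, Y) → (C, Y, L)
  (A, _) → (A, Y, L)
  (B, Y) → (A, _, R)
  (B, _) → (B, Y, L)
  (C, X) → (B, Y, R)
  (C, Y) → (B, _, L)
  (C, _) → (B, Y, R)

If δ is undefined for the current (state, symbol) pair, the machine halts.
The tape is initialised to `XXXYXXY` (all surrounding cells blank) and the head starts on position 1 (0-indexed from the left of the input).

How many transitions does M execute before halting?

A | X[X]XYXXY_   read X → write Y, move R, go to C
C | XY[X]YXXY_   read X → write Y, move R, go to B
B | XYY[Y]XXY_   read Y → write _, move R, go to A
A | XYY_[X]XY_   read X → write Y, move R, go to C
C | XYY_Y[X]Y_   read X → write Y, move R, go to B
B | XYY_YY[Y]_   read Y → write _, move R, go to A
A | XYY_YY_[_]   read _ → write Y, move L, go to A
A | XYY_YY[_]Y   read _ → write Y, move L, go to A
A | XYY_Y[Y]YY   read Y → write Y, move L, go to C
C | XYY_[Y]YYY   read Y → write _, move L, go to B
B | XYY[_]_YYY   read _ → write Y, move L, go to B
B | XY[Y]Y_YYY   read Y → write _, move R, go to A
A | XY_[Y]_YYY   read Y → write Y, move L, go to C
C | XY[_]Y_YYY   read _ → write Y, move R, go to B
B | XYY[Y]_YYY   read Y → write _, move R, go to A
A | XYY_[_]YYY   read _ → write Y, move L, go to A
A | XYY[_]YYYY   read _ → write Y, move L, go to A
A | XY[Y]YYYYY   read Y → write Y, move L, go to C
C | X[Y]YYYYYY   read Y → write _, move L, go to B
B | [X]_YYYYYY
M halts after 19 transitions.

19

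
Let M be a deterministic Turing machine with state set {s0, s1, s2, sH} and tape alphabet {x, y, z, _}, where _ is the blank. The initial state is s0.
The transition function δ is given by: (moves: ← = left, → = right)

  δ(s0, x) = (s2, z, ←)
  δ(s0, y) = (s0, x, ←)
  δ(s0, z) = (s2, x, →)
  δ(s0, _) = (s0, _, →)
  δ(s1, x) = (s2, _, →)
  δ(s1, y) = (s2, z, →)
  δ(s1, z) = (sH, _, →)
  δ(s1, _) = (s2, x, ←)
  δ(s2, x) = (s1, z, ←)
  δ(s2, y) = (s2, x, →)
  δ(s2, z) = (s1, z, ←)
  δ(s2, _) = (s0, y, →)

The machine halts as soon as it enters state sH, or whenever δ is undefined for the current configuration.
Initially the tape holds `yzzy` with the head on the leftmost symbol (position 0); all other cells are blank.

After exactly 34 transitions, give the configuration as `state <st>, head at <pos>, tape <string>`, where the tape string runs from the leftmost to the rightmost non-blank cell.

s0 | ____[y]zzy   read y → write x, move ←, go to s0
s0 | ___[_]xzzy   read _ → write _, move →, go to s0
s0 | ____[x]zzy   read x → write z, move ←, go to s2
s2 | ___[_]zzzy   read _ → write y, move →, go to s0
s0 | ___y[z]zzy   read z → write x, move →, go to s2
s2 | ___yx[z]zy   read z → write z, move ←, go to s1
s1 | ___y[x]zzy   read x → write _, move →, go to s2
s2 | ___y_[z]zy   read z → write z, move ←, go to s1
s1 | ___y[_]zzy   read _ → write x, move ←, go to s2
s2 | ___[y]xzzy   read y → write x, move →, go to s2
s2 | ___x[x]zzy   read x → write z, move ←, go to s1
s1 | ___[x]zzzy   read x → write _, move →, go to s2
s2 | ____[z]zzy   read z → write z, move ←, go to s1
s1 | ___[_]zzzy   read _ → write x, move ←, go to s2
s2 | __[_]xzzzy   read _ → write y, move →, go to s0
s0 | __y[x]zzzy   read x → write z, move ←, go to s2
s2 | __[y]zzzzy   read y → write x, move →, go to s2
s2 | __x[z]zzzy   read z → write z, move ←, go to s1
s1 | __[x]zzzzy   read x → write _, move →, go to s2
s2 | ___[z]zzzy   read z → write z, move ←, go to s1
s1 | __[_]zzzzy   read _ → write x, move ←, go to s2
s2 | _[_]xzzzzy   read _ → write y, move →, go to s0
s0 | _y[x]zzzzy   read x → write z, move ←, go to s2
s2 | _[y]zzzzzy   read y → write x, move →, go to s2
s2 | _x[z]zzzzy   read z → write z, move ←, go to s1
s1 | _[x]zzzzzy   read x → write _, move →, go to s2
s2 | __[z]zzzzy   read z → write z, move ←, go to s1
s1 | _[_]zzzzzy   read _ → write x, move ←, go to s2
s2 | [_]xzzzzzy   read _ → write y, move →, go to s0
s0 | y[x]zzzzzy   read x → write z, move ←, go to s2
s2 | [y]zzzzzzy   read y → write x, move →, go to s2
s2 | x[z]zzzzzy   read z → write z, move ←, go to s1
s1 | [x]zzzzzzy   read x → write _, move →, go to s2
s2 | _[z]zzzzzy   read z → write z, move ←, go to s1
s1 | [_]zzzzzzy
After 34 steps: state s1, head at -4, tape zzzzzzy.

state s1, head at -4, tape zzzzzzy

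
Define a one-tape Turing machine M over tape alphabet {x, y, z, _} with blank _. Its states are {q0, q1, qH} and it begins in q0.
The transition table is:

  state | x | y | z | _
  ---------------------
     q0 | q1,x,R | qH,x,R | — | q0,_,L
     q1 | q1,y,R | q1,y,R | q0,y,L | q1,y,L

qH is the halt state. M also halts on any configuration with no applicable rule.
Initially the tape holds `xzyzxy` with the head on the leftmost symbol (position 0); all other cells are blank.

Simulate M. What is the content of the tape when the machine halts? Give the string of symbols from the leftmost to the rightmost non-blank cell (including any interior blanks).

state=q0 head=0 tape=[x]zyzxy   (q0,x)→(q1,x,R)
state=q1 head=1 tape=x[z]yzxy   (q1,z)→(q0,y,L)
state=q0 head=0 tape=[x]yyzxy   (q0,x)→(q1,x,R)
state=q1 head=1 tape=x[y]yzxy   (q1,y)→(q1,y,R)
state=q1 head=2 tape=xy[y]zxy   (q1,y)→(q1,y,R)
state=q1 head=3 tape=xyy[z]xy   (q1,z)→(q0,y,L)
state=q0 head=2 tape=xy[y]yxy   (q0,y)→(qH,x,R)
state=qH head=3 tape=xyx[y]xy
The non-blank tape span at halt is xyxyxy.

xyxyxy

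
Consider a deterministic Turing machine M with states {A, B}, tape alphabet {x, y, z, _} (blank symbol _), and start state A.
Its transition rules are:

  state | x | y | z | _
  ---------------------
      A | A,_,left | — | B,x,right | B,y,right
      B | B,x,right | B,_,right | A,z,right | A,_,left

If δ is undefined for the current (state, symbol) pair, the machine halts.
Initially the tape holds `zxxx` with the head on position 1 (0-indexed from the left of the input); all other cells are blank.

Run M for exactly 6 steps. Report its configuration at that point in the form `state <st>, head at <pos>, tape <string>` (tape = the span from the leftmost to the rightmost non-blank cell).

A | _z[x]xx   read x → write _, move left, go to A
A | _[z]_xx   read z → write x, move right, go to B
B | _x[_]xx   read _ → write _, move left, go to A
A | _[x]_xx   read x → write _, move left, go to A
A | [_]__xx   read _ → write y, move right, go to B
B | y[_]_xx   read _ → write _, move left, go to A
A | [y]__xx
After 6 steps: state A, head at -1, tape y__xx.

state A, head at -1, tape y__xx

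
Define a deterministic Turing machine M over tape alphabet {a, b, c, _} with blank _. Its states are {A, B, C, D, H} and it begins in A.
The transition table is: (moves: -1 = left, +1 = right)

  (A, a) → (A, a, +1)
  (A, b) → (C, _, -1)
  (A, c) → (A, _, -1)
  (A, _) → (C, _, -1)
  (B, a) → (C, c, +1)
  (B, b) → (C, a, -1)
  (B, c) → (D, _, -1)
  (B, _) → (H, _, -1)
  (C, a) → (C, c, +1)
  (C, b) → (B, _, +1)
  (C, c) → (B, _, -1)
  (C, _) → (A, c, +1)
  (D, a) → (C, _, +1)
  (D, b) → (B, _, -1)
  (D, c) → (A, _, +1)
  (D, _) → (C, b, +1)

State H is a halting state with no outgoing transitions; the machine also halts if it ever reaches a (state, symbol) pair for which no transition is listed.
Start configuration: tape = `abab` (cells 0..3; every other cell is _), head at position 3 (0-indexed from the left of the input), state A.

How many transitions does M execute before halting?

A | ____aba[b]_   read b → write _, move -1, go to C
C | ____ab[a]__   read a → write c, move +1, go to C
C | ____abc[_]_   read _ → write c, move +1, go to A
A | ____abcc[_]   read _ → write _, move -1, go to C
C | ____abc[c]_   read c → write _, move -1, go to B
B | ____ab[c]__   read c → write _, move -1, go to D
D | ____a[b]___   read b → write _, move -1, go to B
B | ____[a]____   read a → write c, move +1, go to C
C | ____c[_]___   read _ → write c, move +1, go to A
A | ____cc[_]__   read _ → write _, move -1, go to C
C | ____c[c]___   read c → write _, move -1, go to B
B | ____[c]____   read c → write _, move -1, go to D
D | ___[_]_____   read _ → write b, move +1, go to C
C | ___b[_]____   read _ → write c, move +1, go to A
A | ___bc[_]___   read _ → write _, move -1, go to C
C | ___b[c]____   read c → write _, move -1, go to B
B | ___[b]_____   read b → write a, move -1, go to C
C | __[_]a_____   read _ → write c, move +1, go to A
A | __c[a]_____   read a → write a, move +1, go to A
A | __ca[_]____   read _ → write _, move -1, go to C
C | __c[a]_____   read a → write c, move +1, go to C
C | __cc[_]____   read _ → write c, move +1, go to A
A | __ccc[_]___   read _ → write _, move -1, go to C
C | __cc[c]____   read c → write _, move -1, go to B
B | __c[c]_____   read c → write _, move -1, go to D
D | __[c]______   read c → write _, move +1, go to A
A | ___[_]_____   read _ → write _, move -1, go to C
C | __[_]______   read _ → write c, move +1, go to A
A | __c[_]_____   read _ → write _, move -1, go to C
C | __[c]______   read c → write _, move -1, go to B
B | _[_]_______   read _ → write _, move -1, go to H
H | [_]________
M halts after 31 transitions.

31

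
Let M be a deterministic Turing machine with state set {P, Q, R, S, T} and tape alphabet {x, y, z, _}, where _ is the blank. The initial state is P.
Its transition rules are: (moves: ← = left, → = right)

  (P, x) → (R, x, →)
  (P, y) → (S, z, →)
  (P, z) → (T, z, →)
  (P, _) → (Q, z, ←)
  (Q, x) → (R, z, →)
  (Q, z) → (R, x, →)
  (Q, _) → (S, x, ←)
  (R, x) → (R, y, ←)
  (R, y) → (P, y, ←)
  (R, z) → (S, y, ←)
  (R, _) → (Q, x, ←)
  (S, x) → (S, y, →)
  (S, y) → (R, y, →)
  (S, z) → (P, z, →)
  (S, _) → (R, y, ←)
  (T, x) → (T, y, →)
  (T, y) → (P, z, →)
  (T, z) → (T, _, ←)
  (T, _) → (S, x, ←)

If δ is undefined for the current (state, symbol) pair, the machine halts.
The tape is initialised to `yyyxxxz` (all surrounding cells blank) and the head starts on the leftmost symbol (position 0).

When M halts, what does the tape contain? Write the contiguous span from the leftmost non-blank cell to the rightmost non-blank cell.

P | [y]yyxxxz__   read y → write z, move →, go to S
S | z[y]yxxxz__   read y → write y, move →, go to R
R | zy[y]xxxz__   read y → write y, move ←, go to P
P | z[y]yxxxz__   read y → write z, move →, go to S
S | zz[y]xxxz__   read y → write y, move →, go to R
R | zzy[x]xxz__   read x → write y, move ←, go to R
R | zz[y]yxxz__   read y → write y, move ←, go to P
P | z[z]yyxxz__   read z → write z, move →, go to T
T | zz[y]yxxz__   read y → write z, move →, go to P
P | zzz[y]xxz__   read y → write z, move →, go to S
S | zzzz[x]xz__   read x → write y, move →, go to S
S | zzzzy[x]z__   read x → write y, move →, go to S
S | zzzzyy[z]__   read z → write z, move →, go to P
P | zzzzyyz[_]_   read _ → write z, move ←, go to Q
Q | zzzzyy[z]z_   read z → write x, move →, go to R
R | zzzzyyx[z]_   read z → write y, move ←, go to S
S | zzzzyy[x]y_   read x → write y, move →, go to S
S | zzzzyyy[y]_   read y → write y, move →, go to R
R | zzzzyyyy[_]   read _ → write x, move ←, go to Q
Q | zzzzyyy[y]x
The non-blank tape span at halt is zzzzyyyyx.

zzzzyyyyx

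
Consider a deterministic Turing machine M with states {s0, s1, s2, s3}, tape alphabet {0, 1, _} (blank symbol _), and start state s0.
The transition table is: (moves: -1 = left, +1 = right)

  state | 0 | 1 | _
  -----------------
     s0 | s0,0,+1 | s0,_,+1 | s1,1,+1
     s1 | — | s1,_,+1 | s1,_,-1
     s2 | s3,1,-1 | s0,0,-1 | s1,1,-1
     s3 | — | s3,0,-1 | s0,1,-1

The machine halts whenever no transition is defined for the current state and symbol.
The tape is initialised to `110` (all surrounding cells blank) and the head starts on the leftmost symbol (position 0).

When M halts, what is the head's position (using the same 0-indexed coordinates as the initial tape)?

state=s0 head=0 tape=[1]10__   (s0,1)→(s0,_,+1)
state=s0 head=1 tape=_[1]0__   (s0,1)→(s0,_,+1)
state=s0 head=2 tape=__[0]__   (s0,0)→(s0,0,+1)
state=s0 head=3 tape=__0[_]_   (s0,_)→(s1,1,+1)
state=s1 head=4 tape=__01[_]   (s1,_)→(s1,_,-1)
state=s1 head=3 tape=__0[1]_   (s1,1)→(s1,_,+1)
state=s1 head=4 tape=__0_[_]   (s1,_)→(s1,_,-1)
state=s1 head=3 tape=__0[_]_   (s1,_)→(s1,_,-1)
state=s1 head=2 tape=__[0]__
At halt the head is at cell 2.

2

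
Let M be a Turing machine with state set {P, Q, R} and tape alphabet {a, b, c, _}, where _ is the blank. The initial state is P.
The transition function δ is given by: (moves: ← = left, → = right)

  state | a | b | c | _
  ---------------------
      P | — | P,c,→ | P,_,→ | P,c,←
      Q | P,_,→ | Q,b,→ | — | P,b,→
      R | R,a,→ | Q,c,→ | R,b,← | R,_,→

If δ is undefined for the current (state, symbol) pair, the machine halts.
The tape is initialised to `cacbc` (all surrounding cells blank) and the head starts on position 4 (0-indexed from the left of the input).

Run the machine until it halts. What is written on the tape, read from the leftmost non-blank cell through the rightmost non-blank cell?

caccccccc

state=P head=4 tape=cacb[c]____   (P,c)→(P,_,→)
state=P head=5 tape=cacb_[_]___   (P,_)→(P,c,←)
state=P head=4 tape=cacb[_]c___   (P,_)→(P,c,←)
state=P head=3 tape=cac[b]cc___   (P,b)→(P,c,→)
state=P head=4 tape=cacc[c]c___   (P,c)→(P,_,→)
state=P head=5 tape=cacc_[c]___   (P,c)→(P,_,→)
state=P head=6 tape=cacc__[_]__   (P,_)→(P,c,←)
state=P head=5 tape=cacc_[_]c__   (P,_)→(P,c,←)
state=P head=4 tape=cacc[_]cc__   (P,_)→(P,c,←)
state=P head=3 tape=cac[c]ccc__   (P,c)→(P,_,→)
state=P head=4 tape=cac_[c]cc__   (P,c)→(P,_,→)
state=P head=5 tape=cac__[c]c__   (P,c)→(P,_,→)
state=P head=6 tape=cac___[c]__   (P,c)→(P,_,→)
state=P head=7 tape=cac____[_]_   (P,_)→(P,c,←)
state=P head=6 tape=cac___[_]c_   (P,_)→(P,c,←)
state=P head=5 tape=cac__[_]cc_   (P,_)→(P,c,←)
state=P head=4 tape=cac_[_]ccc_   (P,_)→(P,c,←)
state=P head=3 tape=cac[_]cccc_   (P,_)→(P,c,←)
state=P head=2 tape=ca[c]ccccc_   (P,c)→(P,_,→)
state=P head=3 tape=ca_[c]cccc_   (P,c)→(P,_,→)
state=P head=4 tape=ca__[c]ccc_   (P,c)→(P,_,→)
state=P head=5 tape=ca___[c]cc_   (P,c)→(P,_,→)
state=P head=6 tape=ca____[c]c_   (P,c)→(P,_,→)
state=P head=7 tape=ca_____[c]_   (P,c)→(P,_,→)
state=P head=8 tape=ca______[_]   (P,_)→(P,c,←)
state=P head=7 tape=ca_____[_]c   (P,_)→(P,c,←)
state=P head=6 tape=ca____[_]cc   (P,_)→(P,c,←)
state=P head=5 tape=ca___[_]ccc   (P,_)→(P,c,←)
state=P head=4 tape=ca__[_]cccc   (P,_)→(P,c,←)
state=P head=3 tape=ca_[_]ccccc   (P,_)→(P,c,←)
state=P head=2 tape=ca[_]cccccc   (P,_)→(P,c,←)
state=P head=1 tape=c[a]ccccccc
The non-blank tape span at halt is caccccccc.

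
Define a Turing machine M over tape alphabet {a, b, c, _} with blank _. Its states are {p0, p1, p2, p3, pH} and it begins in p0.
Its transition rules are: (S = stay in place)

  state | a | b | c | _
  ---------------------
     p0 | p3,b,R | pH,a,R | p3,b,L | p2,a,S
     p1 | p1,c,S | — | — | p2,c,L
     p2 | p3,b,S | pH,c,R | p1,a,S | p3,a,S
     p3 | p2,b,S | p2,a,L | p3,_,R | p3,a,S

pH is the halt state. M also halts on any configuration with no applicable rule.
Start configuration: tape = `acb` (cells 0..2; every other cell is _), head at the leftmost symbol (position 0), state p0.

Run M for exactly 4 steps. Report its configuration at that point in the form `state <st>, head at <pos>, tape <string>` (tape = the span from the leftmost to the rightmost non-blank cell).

state p3, head at 1, tape baa

p0 | [a]cb   read a → write b, move R, go to p3
p3 | b[c]b   read c → write _, move R, go to p3
p3 | b_[b]   read b → write a, move L, go to p2
p2 | b[_]a   read _ → write a, move S, go to p3
p3 | b[a]a
After 4 steps: state p3, head at 1, tape baa.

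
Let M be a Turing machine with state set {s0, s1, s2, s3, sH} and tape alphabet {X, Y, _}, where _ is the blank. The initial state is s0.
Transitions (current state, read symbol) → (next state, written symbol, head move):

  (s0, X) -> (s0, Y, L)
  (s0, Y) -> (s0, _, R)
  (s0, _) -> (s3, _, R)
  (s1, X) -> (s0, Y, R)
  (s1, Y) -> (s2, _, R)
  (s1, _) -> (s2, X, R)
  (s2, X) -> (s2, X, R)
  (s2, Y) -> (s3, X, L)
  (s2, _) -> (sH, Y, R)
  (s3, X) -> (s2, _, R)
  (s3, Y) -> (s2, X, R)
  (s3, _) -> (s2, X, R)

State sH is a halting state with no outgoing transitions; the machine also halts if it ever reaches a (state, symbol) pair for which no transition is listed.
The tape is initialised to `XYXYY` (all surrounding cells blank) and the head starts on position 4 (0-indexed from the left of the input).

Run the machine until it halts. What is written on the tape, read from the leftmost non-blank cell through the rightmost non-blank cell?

XYXY__XY

state=s0 head=4 tape=XYXY[Y]____   (s0,Y)→(s0,_,R)
state=s0 head=5 tape=XYXY_[_]___   (s0,_)→(s3,_,R)
state=s3 head=6 tape=XYXY__[_]__   (s3,_)→(s2,X,R)
state=s2 head=7 tape=XYXY__X[_]_   (s2,_)→(sH,Y,R)
state=sH head=8 tape=XYXY__XY[_]
The non-blank tape span at halt is XYXY__XY.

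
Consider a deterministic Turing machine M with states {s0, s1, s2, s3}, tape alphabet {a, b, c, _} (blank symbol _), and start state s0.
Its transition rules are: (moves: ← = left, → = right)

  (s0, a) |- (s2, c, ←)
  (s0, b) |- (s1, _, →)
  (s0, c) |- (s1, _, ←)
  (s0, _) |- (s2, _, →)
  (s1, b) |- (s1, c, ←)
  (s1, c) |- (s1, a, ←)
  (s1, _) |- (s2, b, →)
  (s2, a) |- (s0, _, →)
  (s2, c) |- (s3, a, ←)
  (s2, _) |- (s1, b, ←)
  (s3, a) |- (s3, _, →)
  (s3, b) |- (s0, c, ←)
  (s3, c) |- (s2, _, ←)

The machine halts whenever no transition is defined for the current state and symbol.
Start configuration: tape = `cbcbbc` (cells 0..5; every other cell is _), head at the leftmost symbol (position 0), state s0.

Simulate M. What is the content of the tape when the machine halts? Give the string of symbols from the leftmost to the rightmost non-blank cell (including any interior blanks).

aabbcbbc

s0 | ___[c]bcbbc   read c → write _, move ←, go to s1
s1 | __[_]_bcbbc   read _ → write b, move →, go to s2
s2 | __b[_]bcbbc   read _ → write b, move ←, go to s1
s1 | __[b]bbcbbc   read b → write c, move ←, go to s1
s1 | _[_]cbbcbbc   read _ → write b, move →, go to s2
s2 | _b[c]bbcbbc   read c → write a, move ←, go to s3
s3 | _[b]abbcbbc   read b → write c, move ←, go to s0
s0 | [_]cabbcbbc   read _ → write _, move →, go to s2
s2 | _[c]abbcbbc   read c → write a, move ←, go to s3
s3 | [_]aabbcbbc
The non-blank tape span at halt is aabbcbbc.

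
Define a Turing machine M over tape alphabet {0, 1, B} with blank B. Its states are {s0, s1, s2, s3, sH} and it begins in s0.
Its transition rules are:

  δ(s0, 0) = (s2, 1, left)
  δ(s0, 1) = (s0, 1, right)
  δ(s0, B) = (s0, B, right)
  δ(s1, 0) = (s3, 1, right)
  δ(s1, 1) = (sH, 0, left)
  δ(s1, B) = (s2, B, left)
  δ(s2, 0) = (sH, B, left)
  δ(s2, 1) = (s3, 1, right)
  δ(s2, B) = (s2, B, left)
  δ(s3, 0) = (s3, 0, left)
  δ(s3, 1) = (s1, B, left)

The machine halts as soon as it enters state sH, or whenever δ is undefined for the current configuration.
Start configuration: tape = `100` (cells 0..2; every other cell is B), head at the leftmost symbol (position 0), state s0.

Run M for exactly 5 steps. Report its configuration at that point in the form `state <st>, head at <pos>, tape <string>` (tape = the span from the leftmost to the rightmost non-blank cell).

state sH, head at -1, tape 0B0

state=s0 head=0 tape=B[1]00   (s0,1)→(s0,1,right)
state=s0 head=1 tape=B1[0]0   (s0,0)→(s2,1,left)
state=s2 head=0 tape=B[1]10   (s2,1)→(s3,1,right)
state=s3 head=1 tape=B1[1]0   (s3,1)→(s1,B,left)
state=s1 head=0 tape=B[1]B0   (s1,1)→(sH,0,left)
state=sH head=-1 tape=[B]0B0
After 5 steps: state sH, head at -1, tape 0B0.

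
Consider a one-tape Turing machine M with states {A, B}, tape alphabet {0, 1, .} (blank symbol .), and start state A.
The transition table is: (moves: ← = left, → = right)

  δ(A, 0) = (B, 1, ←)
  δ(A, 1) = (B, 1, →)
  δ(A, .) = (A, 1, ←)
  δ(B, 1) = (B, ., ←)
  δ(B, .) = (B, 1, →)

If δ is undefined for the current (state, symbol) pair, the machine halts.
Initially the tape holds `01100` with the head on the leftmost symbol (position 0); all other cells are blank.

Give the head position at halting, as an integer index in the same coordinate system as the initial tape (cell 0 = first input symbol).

A | ....[0]1100   read 0 → write 1, move ←, go to B
B | ...[.]11100   read . → write 1, move →, go to B
B | ...1[1]1100   read 1 → write ., move ←, go to B
B | ...[1].1100   read 1 → write ., move ←, go to B
B | ..[.]..1100   read . → write 1, move →, go to B
B | ..1[.].1100   read . → write 1, move →, go to B
B | ..11[.]1100   read . → write 1, move →, go to B
B | ..111[1]100   read 1 → write ., move ←, go to B
B | ..11[1].100   read 1 → write ., move ←, go to B
B | ..1[1]..100   read 1 → write ., move ←, go to B
B | ..[1]...100   read 1 → write ., move ←, go to B
B | .[.]....100   read . → write 1, move →, go to B
B | .1[.]...100   read . → write 1, move →, go to B
B | .11[.]..100   read . → write 1, move →, go to B
B | .111[.].100   read . → write 1, move →, go to B
B | .1111[.]100   read . → write 1, move →, go to B
B | .11111[1]00   read 1 → write ., move ←, go to B
B | .1111[1].00   read 1 → write ., move ←, go to B
B | .111[1]..00   read 1 → write ., move ←, go to B
B | .11[1]...00   read 1 → write ., move ←, go to B
B | .1[1]....00   read 1 → write ., move ←, go to B
B | .[1].....00   read 1 → write ., move ←, go to B
B | [.]......00   read . → write 1, move →, go to B
B | 1[.].....00   read . → write 1, move →, go to B
B | 11[.]....00   read . → write 1, move →, go to B
B | 111[.]...00   read . → write 1, move →, go to B
B | 1111[.]..00   read . → write 1, move →, go to B
B | 11111[.].00   read . → write 1, move →, go to B
B | 111111[.]00   read . → write 1, move →, go to B
B | 1111111[0]0
At halt the head is at cell 3.

3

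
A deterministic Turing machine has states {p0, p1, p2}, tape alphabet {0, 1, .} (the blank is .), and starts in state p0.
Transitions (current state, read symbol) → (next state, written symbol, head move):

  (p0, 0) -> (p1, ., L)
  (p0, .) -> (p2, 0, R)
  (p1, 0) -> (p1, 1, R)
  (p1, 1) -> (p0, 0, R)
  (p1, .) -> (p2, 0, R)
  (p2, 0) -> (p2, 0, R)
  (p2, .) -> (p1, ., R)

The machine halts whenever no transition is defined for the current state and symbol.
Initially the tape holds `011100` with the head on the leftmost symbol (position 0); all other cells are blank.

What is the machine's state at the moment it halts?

state=p0 head=0 tape=.[0]11100   (p0,0)→(p1,.,L)
state=p1 head=-1 tape=[.].11100   (p1,.)→(p2,0,R)
state=p2 head=0 tape=0[.]11100   (p2,.)→(p1,.,R)
state=p1 head=1 tape=0.[1]1100   (p1,1)→(p0,0,R)
state=p0 head=2 tape=0.0[1]100
No transition is defined for (p0, 1); M halts in state p0.

p0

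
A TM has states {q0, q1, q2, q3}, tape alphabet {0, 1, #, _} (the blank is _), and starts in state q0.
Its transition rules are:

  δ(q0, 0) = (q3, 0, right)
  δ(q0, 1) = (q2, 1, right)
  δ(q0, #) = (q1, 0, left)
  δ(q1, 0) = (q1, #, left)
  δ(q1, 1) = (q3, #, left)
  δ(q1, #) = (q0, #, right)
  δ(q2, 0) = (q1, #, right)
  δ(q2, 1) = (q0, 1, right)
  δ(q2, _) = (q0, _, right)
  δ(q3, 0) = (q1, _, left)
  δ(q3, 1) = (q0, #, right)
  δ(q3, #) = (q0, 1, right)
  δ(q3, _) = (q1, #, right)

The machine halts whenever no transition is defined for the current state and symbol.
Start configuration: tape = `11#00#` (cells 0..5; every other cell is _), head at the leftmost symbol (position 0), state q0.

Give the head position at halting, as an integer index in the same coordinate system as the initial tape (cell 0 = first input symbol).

q0 | [1]1#00#_   read 1 → write 1, move right, go to q2
q2 | 1[1]#00#_   read 1 → write 1, move right, go to q0
q0 | 11[#]00#_   read # → write 0, move left, go to q1
q1 | 1[1]000#_   read 1 → write #, move left, go to q3
q3 | [1]#000#_   read 1 → write #, move right, go to q0
q0 | #[#]000#_   read # → write 0, move left, go to q1
q1 | [#]0000#_   read # → write #, move right, go to q0
q0 | #[0]000#_   read 0 → write 0, move right, go to q3
q3 | #0[0]00#_   read 0 → write _, move left, go to q1
q1 | #[0]_00#_   read 0 → write #, move left, go to q1
q1 | [#]#_00#_   read # → write #, move right, go to q0
q0 | #[#]_00#_   read # → write 0, move left, go to q1
q1 | [#]0_00#_   read # → write #, move right, go to q0
q0 | #[0]_00#_   read 0 → write 0, move right, go to q3
q3 | #0[_]00#_   read _ → write #, move right, go to q1
q1 | #0#[0]0#_   read 0 → write #, move left, go to q1
q1 | #0[#]#0#_   read # → write #, move right, go to q0
q0 | #0#[#]0#_   read # → write 0, move left, go to q1
q1 | #0[#]00#_   read # → write #, move right, go to q0
q0 | #0#[0]0#_   read 0 → write 0, move right, go to q3
q3 | #0#0[0]#_   read 0 → write _, move left, go to q1
q1 | #0#[0]_#_   read 0 → write #, move left, go to q1
q1 | #0[#]#_#_   read # → write #, move right, go to q0
q0 | #0#[#]_#_   read # → write 0, move left, go to q1
q1 | #0[#]0_#_   read # → write #, move right, go to q0
q0 | #0#[0]_#_   read 0 → write 0, move right, go to q3
q3 | #0#0[_]#_   read _ → write #, move right, go to q1
q1 | #0#0#[#]_   read # → write #, move right, go to q0
q0 | #0#0##[_]
At halt the head is at cell 6.

6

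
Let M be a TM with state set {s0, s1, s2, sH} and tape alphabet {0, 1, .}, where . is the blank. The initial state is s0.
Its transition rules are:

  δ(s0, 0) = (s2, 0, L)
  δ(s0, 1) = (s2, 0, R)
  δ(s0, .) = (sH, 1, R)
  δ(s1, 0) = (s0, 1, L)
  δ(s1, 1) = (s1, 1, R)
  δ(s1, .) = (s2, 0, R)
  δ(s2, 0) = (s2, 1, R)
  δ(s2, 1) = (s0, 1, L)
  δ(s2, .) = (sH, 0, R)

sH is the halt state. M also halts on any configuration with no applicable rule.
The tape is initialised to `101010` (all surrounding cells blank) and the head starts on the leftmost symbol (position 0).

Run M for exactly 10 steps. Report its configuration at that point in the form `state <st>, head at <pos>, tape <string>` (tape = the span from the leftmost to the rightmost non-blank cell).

state s2, head at 2, tape 101010

s0 | [1]01010   read 1 → write 0, move R, go to s2
s2 | 0[0]1010   read 0 → write 1, move R, go to s2
s2 | 01[1]010   read 1 → write 1, move L, go to s0
s0 | 0[1]1010   read 1 → write 0, move R, go to s2
s2 | 00[1]010   read 1 → write 1, move L, go to s0
s0 | 0[0]1010   read 0 → write 0, move L, go to s2
s2 | [0]01010   read 0 → write 1, move R, go to s2
s2 | 1[0]1010   read 0 → write 1, move R, go to s2
s2 | 11[1]010   read 1 → write 1, move L, go to s0
s0 | 1[1]1010   read 1 → write 0, move R, go to s2
s2 | 10[1]010
After 10 steps: state s2, head at 2, tape 101010.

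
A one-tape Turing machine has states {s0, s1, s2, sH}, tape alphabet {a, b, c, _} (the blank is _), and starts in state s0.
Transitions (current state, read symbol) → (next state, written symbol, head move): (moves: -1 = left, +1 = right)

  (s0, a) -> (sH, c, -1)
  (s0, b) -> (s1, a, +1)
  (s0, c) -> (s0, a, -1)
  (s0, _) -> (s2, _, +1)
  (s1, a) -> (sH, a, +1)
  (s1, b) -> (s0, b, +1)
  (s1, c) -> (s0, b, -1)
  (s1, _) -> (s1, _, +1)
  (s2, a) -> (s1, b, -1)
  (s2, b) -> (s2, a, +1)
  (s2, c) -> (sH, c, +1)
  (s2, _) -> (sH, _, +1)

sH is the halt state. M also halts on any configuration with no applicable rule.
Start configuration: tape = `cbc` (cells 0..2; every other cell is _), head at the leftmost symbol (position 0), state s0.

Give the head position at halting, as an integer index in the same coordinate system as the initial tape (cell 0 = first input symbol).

0

state=s0 head=0 tape=_[c]bc   (s0,c)→(s0,a,-1)
state=s0 head=-1 tape=[_]abc   (s0,_)→(s2,_,+1)
state=s2 head=0 tape=_[a]bc   (s2,a)→(s1,b,-1)
state=s1 head=-1 tape=[_]bbc   (s1,_)→(s1,_,+1)
state=s1 head=0 tape=_[b]bc   (s1,b)→(s0,b,+1)
state=s0 head=1 tape=_b[b]c   (s0,b)→(s1,a,+1)
state=s1 head=2 tape=_ba[c]   (s1,c)→(s0,b,-1)
state=s0 head=1 tape=_b[a]b   (s0,a)→(sH,c,-1)
state=sH head=0 tape=_[b]cb
At halt the head is at cell 0.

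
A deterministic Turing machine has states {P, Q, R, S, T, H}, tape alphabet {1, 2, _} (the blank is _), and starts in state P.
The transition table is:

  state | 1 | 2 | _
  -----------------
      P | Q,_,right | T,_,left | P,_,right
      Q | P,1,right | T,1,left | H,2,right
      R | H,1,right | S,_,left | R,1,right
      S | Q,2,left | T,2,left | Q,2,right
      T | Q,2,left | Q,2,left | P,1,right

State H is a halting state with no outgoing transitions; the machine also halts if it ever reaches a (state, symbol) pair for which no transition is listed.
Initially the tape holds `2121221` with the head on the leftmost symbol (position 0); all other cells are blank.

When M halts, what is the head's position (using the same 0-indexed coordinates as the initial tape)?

P | _[2]121221   read 2 → write _, move left, go to T
T | [_]_121221   read _ → write 1, move right, go to P
P | 1[_]121221   read _ → write _, move right, go to P
P | 1_[1]21221   read 1 → write _, move right, go to Q
Q | 1__[2]1221   read 2 → write 1, move left, go to T
T | 1_[_]11221   read _ → write 1, move right, go to P
P | 1_1[1]1221   read 1 → write _, move right, go to Q
Q | 1_1_[1]221   read 1 → write 1, move right, go to P
P | 1_1_1[2]21   read 2 → write _, move left, go to T
T | 1_1_[1]_21   read 1 → write 2, move left, go to Q
Q | 1_1[_]2_21   read _ → write 2, move right, go to H
H | 1_12[2]_21
At halt the head is at cell 3.

3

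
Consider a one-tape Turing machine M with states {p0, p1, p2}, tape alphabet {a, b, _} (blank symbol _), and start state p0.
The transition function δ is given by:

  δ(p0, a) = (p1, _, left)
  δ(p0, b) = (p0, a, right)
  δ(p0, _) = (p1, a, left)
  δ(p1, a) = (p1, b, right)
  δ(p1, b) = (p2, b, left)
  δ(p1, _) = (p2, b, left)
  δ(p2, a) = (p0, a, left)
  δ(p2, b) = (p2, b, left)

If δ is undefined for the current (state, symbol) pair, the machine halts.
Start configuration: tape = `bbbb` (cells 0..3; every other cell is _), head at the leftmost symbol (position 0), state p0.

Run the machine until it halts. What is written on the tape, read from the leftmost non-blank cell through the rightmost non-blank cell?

p0 | _[b]bbb__   read b → write a, move right, go to p0
p0 | _a[b]bb__   read b → write a, move right, go to p0
p0 | _aa[b]b__   read b → write a, move right, go to p0
p0 | _aaa[b]__   read b → write a, move right, go to p0
p0 | _aaaa[_]_   read _ → write a, move left, go to p1
p1 | _aaa[a]a_   read a → write b, move right, go to p1
p1 | _aaab[a]_   read a → write b, move right, go to p1
p1 | _aaabb[_]   read _ → write b, move left, go to p2
p2 | _aaab[b]b   read b → write b, move left, go to p2
p2 | _aaa[b]bb   read b → write b, move left, go to p2
p2 | _aa[a]bbb   read a → write a, move left, go to p0
p0 | _a[a]abbb   read a → write _, move left, go to p1
p1 | _[a]_abbb   read a → write b, move right, go to p1
p1 | _b[_]abbb   read _ → write b, move left, go to p2
p2 | _[b]babbb   read b → write b, move left, go to p2
p2 | [_]bbabbb
The non-blank tape span at halt is bbabbb.

bbabbb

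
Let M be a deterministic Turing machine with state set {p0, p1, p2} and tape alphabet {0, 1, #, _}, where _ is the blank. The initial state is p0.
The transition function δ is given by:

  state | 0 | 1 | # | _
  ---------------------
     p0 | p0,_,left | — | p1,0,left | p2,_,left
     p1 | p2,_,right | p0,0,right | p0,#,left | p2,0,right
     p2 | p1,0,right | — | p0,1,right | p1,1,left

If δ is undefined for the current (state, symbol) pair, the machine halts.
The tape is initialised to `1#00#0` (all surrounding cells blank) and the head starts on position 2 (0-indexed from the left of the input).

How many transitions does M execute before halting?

8

state=p0 head=2 tape=___1#[0]0#0   (p0,0)→(p0,_,left)
state=p0 head=1 tape=___1[#]_0#0   (p0,#)→(p1,0,left)
state=p1 head=0 tape=___[1]0_0#0   (p1,1)→(p0,0,right)
state=p0 head=1 tape=___0[0]_0#0   (p0,0)→(p0,_,left)
state=p0 head=0 tape=___[0]__0#0   (p0,0)→(p0,_,left)
state=p0 head=-1 tape=__[_]___0#0   (p0,_)→(p2,_,left)
state=p2 head=-2 tape=_[_]____0#0   (p2,_)→(p1,1,left)
state=p1 head=-3 tape=[_]1____0#0   (p1,_)→(p2,0,right)
state=p2 head=-2 tape=0[1]____0#0
M halts after 8 transitions.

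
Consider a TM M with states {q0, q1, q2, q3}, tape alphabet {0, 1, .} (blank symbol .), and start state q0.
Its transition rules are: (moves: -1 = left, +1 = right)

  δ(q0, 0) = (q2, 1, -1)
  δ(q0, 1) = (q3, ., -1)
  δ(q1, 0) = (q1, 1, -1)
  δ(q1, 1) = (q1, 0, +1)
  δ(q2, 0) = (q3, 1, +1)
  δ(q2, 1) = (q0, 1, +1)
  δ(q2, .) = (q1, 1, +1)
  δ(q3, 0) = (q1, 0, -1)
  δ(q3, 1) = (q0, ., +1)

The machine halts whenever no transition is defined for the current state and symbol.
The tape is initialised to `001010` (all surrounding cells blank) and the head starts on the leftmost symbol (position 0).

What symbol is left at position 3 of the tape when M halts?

1

state=q0 head=0 tape=..[0]01010   (q0,0)→(q2,1,-1)
state=q2 head=-1 tape=.[.]101010   (q2,.)→(q1,1,+1)
state=q1 head=0 tape=.1[1]01010   (q1,1)→(q1,0,+1)
state=q1 head=1 tape=.10[0]1010   (q1,0)→(q1,1,-1)
state=q1 head=0 tape=.1[0]11010   (q1,0)→(q1,1,-1)
state=q1 head=-1 tape=.[1]111010   (q1,1)→(q1,0,+1)
state=q1 head=0 tape=.0[1]11010   (q1,1)→(q1,0,+1)
state=q1 head=1 tape=.00[1]1010   (q1,1)→(q1,0,+1)
state=q1 head=2 tape=.000[1]010   (q1,1)→(q1,0,+1)
state=q1 head=3 tape=.0000[0]10   (q1,0)→(q1,1,-1)
state=q1 head=2 tape=.000[0]110   (q1,0)→(q1,1,-1)
state=q1 head=1 tape=.00[0]1110   (q1,0)→(q1,1,-1)
state=q1 head=0 tape=.0[0]11110   (q1,0)→(q1,1,-1)
state=q1 head=-1 tape=.[0]111110   (q1,0)→(q1,1,-1)
state=q1 head=-2 tape=[.]1111110
Cell 3 holds 1 when M halts.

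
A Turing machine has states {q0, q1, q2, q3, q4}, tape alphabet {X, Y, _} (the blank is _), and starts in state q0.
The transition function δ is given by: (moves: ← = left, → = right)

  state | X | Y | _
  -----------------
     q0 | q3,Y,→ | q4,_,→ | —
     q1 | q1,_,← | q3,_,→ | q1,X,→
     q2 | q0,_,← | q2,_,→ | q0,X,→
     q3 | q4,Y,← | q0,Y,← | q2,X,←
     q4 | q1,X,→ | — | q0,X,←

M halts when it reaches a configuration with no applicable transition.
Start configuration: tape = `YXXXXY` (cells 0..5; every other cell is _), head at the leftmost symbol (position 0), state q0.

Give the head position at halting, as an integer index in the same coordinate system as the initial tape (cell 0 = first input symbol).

6

state=q0 head=0 tape=__[Y]XXXXY__   (q0,Y)→(q4,_,→)
state=q4 head=1 tape=___[X]XXXY__   (q4,X)→(q1,X,→)
state=q1 head=2 tape=___X[X]XXY__   (q1,X)→(q1,_,←)
state=q1 head=1 tape=___[X]_XXY__   (q1,X)→(q1,_,←)
state=q1 head=0 tape=__[_]__XXY__   (q1,_)→(q1,X,→)
state=q1 head=1 tape=__X[_]_XXY__   (q1,_)→(q1,X,→)
state=q1 head=2 tape=__XX[_]XXY__   (q1,_)→(q1,X,→)
state=q1 head=3 tape=__XXX[X]XY__   (q1,X)→(q1,_,←)
state=q1 head=2 tape=__XX[X]_XY__   (q1,X)→(q1,_,←)
state=q1 head=1 tape=__X[X]__XY__   (q1,X)→(q1,_,←)
state=q1 head=0 tape=__[X]___XY__   (q1,X)→(q1,_,←)
state=q1 head=-1 tape=_[_]____XY__   (q1,_)→(q1,X,→)
state=q1 head=0 tape=_X[_]___XY__   (q1,_)→(q1,X,→)
state=q1 head=1 tape=_XX[_]__XY__   (q1,_)→(q1,X,→)
state=q1 head=2 tape=_XXX[_]_XY__   (q1,_)→(q1,X,→)
state=q1 head=3 tape=_XXXX[_]XY__   (q1,_)→(q1,X,→)
state=q1 head=4 tape=_XXXXX[X]Y__   (q1,X)→(q1,_,←)
state=q1 head=3 tape=_XXXX[X]_Y__   (q1,X)→(q1,_,←)
state=q1 head=2 tape=_XXX[X]__Y__   (q1,X)→(q1,_,←)
state=q1 head=1 tape=_XX[X]___Y__   (q1,X)→(q1,_,←)
state=q1 head=0 tape=_X[X]____Y__   (q1,X)→(q1,_,←)
state=q1 head=-1 tape=_[X]_____Y__   (q1,X)→(q1,_,←)
state=q1 head=-2 tape=[_]______Y__   (q1,_)→(q1,X,→)
state=q1 head=-1 tape=X[_]_____Y__   (q1,_)→(q1,X,→)
state=q1 head=0 tape=XX[_]____Y__   (q1,_)→(q1,X,→)
state=q1 head=1 tape=XXX[_]___Y__   (q1,_)→(q1,X,→)
state=q1 head=2 tape=XXXX[_]__Y__   (q1,_)→(q1,X,→)
state=q1 head=3 tape=XXXXX[_]_Y__   (q1,_)→(q1,X,→)
state=q1 head=4 tape=XXXXXX[_]Y__   (q1,_)→(q1,X,→)
state=q1 head=5 tape=XXXXXXX[Y]__   (q1,Y)→(q3,_,→)
state=q3 head=6 tape=XXXXXXX_[_]_   (q3,_)→(q2,X,←)
state=q2 head=5 tape=XXXXXXX[_]X_   (q2,_)→(q0,X,→)
state=q0 head=6 tape=XXXXXXXX[X]_   (q0,X)→(q3,Y,→)
state=q3 head=7 tape=XXXXXXXXY[_]   (q3,_)→(q2,X,←)
state=q2 head=6 tape=XXXXXXXX[Y]X   (q2,Y)→(q2,_,→)
state=q2 head=7 tape=XXXXXXXX_[X]   (q2,X)→(q0,_,←)
state=q0 head=6 tape=XXXXXXXX[_]_
At halt the head is at cell 6.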